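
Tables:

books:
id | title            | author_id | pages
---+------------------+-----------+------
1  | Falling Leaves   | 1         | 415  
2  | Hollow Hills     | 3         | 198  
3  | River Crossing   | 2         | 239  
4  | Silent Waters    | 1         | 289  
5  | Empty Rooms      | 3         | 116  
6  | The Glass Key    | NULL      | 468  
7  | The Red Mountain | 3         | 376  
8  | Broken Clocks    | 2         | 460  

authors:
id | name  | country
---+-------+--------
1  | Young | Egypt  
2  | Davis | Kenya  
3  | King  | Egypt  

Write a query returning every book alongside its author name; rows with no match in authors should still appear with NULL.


LEFT JOIN keeps every row from books (the left table); where author_id has no match in authors, the author columns become NULL. Walk through each book:
  - book 1 (Falling Leaves): author_id=1 -> matches Young
  - book 2 (Hollow Hills): author_id=3 -> matches King
  - book 3 (River Crossing): author_id=2 -> matches Davis
  - book 4 (Silent Waters): author_id=1 -> matches Young
  - book 5 (Empty Rooms): author_id=3 -> matches King
  - book 6 (The Glass Key): author_id=NULL, no match -> kept with NULL
  - book 7 (The Red Mountain): author_id=3 -> matches King
  - book 8 (Broken Clocks): author_id=2 -> matches Davis
All 8 rows appear; 1 has NULL author.

SQL:
SELECT a.title, b.name AS author
FROM books a
LEFT JOIN authors b ON a.author_id = b.id

Result:
title            | author
-----------------+-------
Falling Leaves   | Young 
Hollow Hills     | King  
River Crossing   | Davis 
Silent Waters    | Young 
Empty Rooms      | King  
The Glass Key    | NULL  
The Red Mountain | King  
Broken Clocks    | Davis 


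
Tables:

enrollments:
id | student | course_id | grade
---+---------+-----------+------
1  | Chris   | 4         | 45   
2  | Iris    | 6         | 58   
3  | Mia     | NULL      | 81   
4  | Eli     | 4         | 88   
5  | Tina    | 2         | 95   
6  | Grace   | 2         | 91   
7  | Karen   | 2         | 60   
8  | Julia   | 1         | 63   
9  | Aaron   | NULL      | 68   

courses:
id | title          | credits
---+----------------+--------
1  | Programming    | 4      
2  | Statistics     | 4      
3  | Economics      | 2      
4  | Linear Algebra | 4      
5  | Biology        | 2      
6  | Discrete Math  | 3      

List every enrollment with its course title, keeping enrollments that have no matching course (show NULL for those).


LEFT JOIN keeps every row from enrollments (the left table); where course_id has no match in courses, the course columns become NULL. Walk through each enrollment:
  - enrollment 1 (Chris): course_id=4 -> matches Linear Algebra
  - enrollment 2 (Iris): course_id=6 -> matches Discrete Math
  - enrollment 3 (Mia): course_id=NULL, no match -> kept with NULL
  - enrollment 4 (Eli): course_id=4 -> matches Linear Algebra
  - enrollment 5 (Tina): course_id=2 -> matches Statistics
  - enrollment 6 (Grace): course_id=2 -> matches Statistics
  - enrollment 7 (Karen): course_id=2 -> matches Statistics
  - enrollment 8 (Julia): course_id=1 -> matches Programming
  - enrollment 9 (Aaron): course_id=NULL, no match -> kept with NULL
All 9 rows appear; 2 have NULL course.

SQL:
SELECT a.student, b.title AS course
FROM enrollments a
LEFT JOIN courses b ON a.course_id = b.id

Result:
student | course        
--------+---------------
Chris   | Linear Algebra
Iris    | Discrete Math 
Mia     | NULL          
Eli     | Linear Algebra
Tina    | Statistics    
Grace   | Statistics    
Karen   | Statistics    
Julia   | Programming   
Aaron   | NULL          


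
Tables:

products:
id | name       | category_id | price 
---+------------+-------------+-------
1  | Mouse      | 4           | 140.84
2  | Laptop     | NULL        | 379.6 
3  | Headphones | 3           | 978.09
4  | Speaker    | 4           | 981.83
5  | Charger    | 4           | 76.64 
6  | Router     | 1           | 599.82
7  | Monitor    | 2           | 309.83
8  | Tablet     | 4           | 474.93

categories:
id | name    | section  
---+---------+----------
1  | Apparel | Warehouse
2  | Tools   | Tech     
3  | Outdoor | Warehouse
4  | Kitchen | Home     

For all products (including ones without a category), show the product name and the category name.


LEFT JOIN keeps every row from products (the left table); where category_id has no match in categories, the category columns become NULL. Walk through each product:
  - product 1 (Mouse): category_id=4 -> matches Kitchen
  - product 2 (Laptop): category_id=NULL, no match -> kept with NULL
  - product 3 (Headphones): category_id=3 -> matches Outdoor
  - product 4 (Speaker): category_id=4 -> matches Kitchen
  - product 5 (Charger): category_id=4 -> matches Kitchen
  - product 6 (Router): category_id=1 -> matches Apparel
  - product 7 (Monitor): category_id=2 -> matches Tools
  - product 8 (Tablet): category_id=4 -> matches Kitchen
All 8 rows appear; 1 has NULL category.

SQL:
SELECT a.name, b.name AS category
FROM products a
LEFT JOIN categories b ON a.category_id = b.id

Result:
name       | category
-----------+---------
Mouse      | Kitchen 
Laptop     | NULL    
Headphones | Outdoor 
Speaker    | Kitchen 
Charger    | Kitchen 
Router     | Apparel 
Monitor    | Tools   
Tablet     | Kitchen 


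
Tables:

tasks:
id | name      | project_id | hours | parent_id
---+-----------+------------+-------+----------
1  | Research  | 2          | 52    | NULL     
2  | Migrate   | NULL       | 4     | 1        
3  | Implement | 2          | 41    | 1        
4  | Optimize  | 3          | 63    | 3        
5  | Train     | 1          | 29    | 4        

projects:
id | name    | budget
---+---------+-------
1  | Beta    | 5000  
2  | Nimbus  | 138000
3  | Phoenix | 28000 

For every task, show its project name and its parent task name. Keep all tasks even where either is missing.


Two LEFT JOINs from the same base table tasks: one to projects via project_id, one to tasks itself via parent_id. Both are LEFT so every task is preserved.
Match against projects:
  - task 1 (Research): project_id=2 -> matches Nimbus
  - task 2 (Migrate): project_id=NULL, no match -> kept with NULL
  - task 3 (Implement): project_id=2 -> matches Nimbus
  - task 4 (Optimize): project_id=3 -> matches Phoenix
  - task 5 (Train): project_id=1 -> matches Beta
Match against tasks (self):
  - task 1 (Research): parent_id=NULL -> NULL
  - task 2 (Migrate): parent_id=1 -> Research
  - task 3 (Implement): parent_id=1 -> Research
  - task 4 (Optimize): parent_id=3 -> Implement
  - task 5 (Train): parent_id=4 -> Optimize

SQL:
SELECT a.name, b.name AS project, c.name AS parent
FROM tasks a
LEFT JOIN projects b ON a.project_id = b.id
LEFT JOIN tasks c ON a.parent_id = c.id

Result:
name      | project | parent   
----------+---------+----------
Research  | Nimbus  | NULL     
Migrate   | NULL    | Research 
Implement | Nimbus  | Research 
Optimize  | Phoenix | Implement
Train     | Beta    | Optimize 


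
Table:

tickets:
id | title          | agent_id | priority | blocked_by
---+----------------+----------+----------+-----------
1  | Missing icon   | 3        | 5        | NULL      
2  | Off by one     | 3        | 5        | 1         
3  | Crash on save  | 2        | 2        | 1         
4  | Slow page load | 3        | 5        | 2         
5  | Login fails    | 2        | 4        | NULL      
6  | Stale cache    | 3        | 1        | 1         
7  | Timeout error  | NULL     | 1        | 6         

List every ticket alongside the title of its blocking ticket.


This is a self-join: tickets is joined to a second copy of itself, matching each row's blocked_by to another row's id. Use LEFT JOIN so rows with blocked_by=NULL are kept.
  - ticket 1 (Missing icon): blocked_by=NULL -> NULL
  - ticket 2 (Off by one): blocked_by=1 -> Missing icon
  - ticket 3 (Crash on save): blocked_by=1 -> Missing icon
  - ticket 4 (Slow page load): blocked_by=2 -> Off by one
  - ticket 5 (Login fails): blocked_by=NULL -> NULL
  - ticket 6 (Stale cache): blocked_by=1 -> Missing icon
  - ticket 7 (Timeout error): blocked_by=6 -> Stale cache

SQL:
SELECT a.title AS item, b.title AS blocked_by
FROM tickets a
LEFT JOIN tickets b ON a.blocked_by = b.id

Result:
item           | blocked_by  
---------------+-------------
Missing icon   | NULL        
Off by one     | Missing icon
Crash on save  | Missing icon
Slow page load | Off by one  
Login fails    | NULL        
Stale cache    | Missing icon
Timeout error  | Stale cache 


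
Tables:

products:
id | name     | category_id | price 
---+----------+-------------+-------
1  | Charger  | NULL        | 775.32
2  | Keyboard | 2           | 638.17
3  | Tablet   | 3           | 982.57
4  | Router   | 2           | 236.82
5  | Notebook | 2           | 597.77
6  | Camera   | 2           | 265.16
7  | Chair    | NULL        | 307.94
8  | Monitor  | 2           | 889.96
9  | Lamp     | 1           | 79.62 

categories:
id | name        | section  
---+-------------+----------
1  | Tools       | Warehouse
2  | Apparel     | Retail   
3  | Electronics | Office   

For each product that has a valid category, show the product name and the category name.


INNER JOIN keeps only products rows whose category_id matches an id in categories. Walk through each product:
  - product 1 (Charger): category_id=NULL, no match -> dropped
  - product 2 (Keyboard): category_id=2 -> matches Apparel
  - product 3 (Tablet): category_id=3 -> matches Electronics
  - product 4 (Router): category_id=2 -> matches Apparel
  - product 5 (Notebook): category_id=2 -> matches Apparel
  - product 6 (Camera): category_id=2 -> matches Apparel
  - product 7 (Chair): category_id=NULL, no match -> dropped
  - product 8 (Monitor): category_id=2 -> matches Apparel
  - product 9 (Lamp): category_id=1 -> matches Tools
So 2 of 9 rows are dropped.

SQL:
SELECT a.name, b.name AS category
FROM products a
INNER JOIN categories b ON a.category_id = b.id

Result:
name     | category   
---------+------------
Keyboard | Apparel    
Tablet   | Electronics
Router   | Apparel    
Notebook | Apparel    
Camera   | Apparel    
Monitor  | Apparel    
Lamp     | Tools      


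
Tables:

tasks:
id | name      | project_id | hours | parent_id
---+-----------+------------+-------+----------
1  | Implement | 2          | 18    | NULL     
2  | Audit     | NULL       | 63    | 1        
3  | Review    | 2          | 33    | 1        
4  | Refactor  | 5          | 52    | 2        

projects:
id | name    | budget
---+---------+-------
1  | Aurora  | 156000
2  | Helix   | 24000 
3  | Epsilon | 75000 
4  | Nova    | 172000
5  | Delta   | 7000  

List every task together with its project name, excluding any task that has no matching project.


INNER JOIN keeps only tasks rows whose project_id matches an id in projects. Walk through each task:
  - task 1 (Implement): project_id=2 -> matches Helix
  - task 2 (Audit): project_id=NULL, no match -> dropped
  - task 3 (Review): project_id=2 -> matches Helix
  - task 4 (Refactor): project_id=5 -> matches Delta
So 1 of 4 rows is dropped.

SQL:
SELECT a.name, b.name AS project
FROM tasks a
INNER JOIN projects b ON a.project_id = b.id

Result:
name      | project
----------+--------
Implement | Helix  
Review    | Helix  
Refactor  | Delta  


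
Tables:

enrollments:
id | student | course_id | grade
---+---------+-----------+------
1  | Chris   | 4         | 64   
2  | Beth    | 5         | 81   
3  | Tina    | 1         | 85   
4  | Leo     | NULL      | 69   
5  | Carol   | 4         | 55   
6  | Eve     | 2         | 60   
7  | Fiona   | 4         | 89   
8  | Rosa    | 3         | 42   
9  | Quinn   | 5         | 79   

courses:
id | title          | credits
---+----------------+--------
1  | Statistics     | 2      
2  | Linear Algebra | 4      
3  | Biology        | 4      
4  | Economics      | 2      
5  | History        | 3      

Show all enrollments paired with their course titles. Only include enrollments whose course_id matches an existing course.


INNER JOIN keeps only enrollments rows whose course_id matches an id in courses. Walk through each enrollment:
  - enrollment 1 (Chris): course_id=4 -> matches Economics
  - enrollment 2 (Beth): course_id=5 -> matches History
  - enrollment 3 (Tina): course_id=1 -> matches Statistics
  - enrollment 4 (Leo): course_id=NULL, no match -> dropped
  - enrollment 5 (Carol): course_id=4 -> matches Economics
  - enrollment 6 (Eve): course_id=2 -> matches Linear Algebra
  - enrollment 7 (Fiona): course_id=4 -> matches Economics
  - enrollment 8 (Rosa): course_id=3 -> matches Biology
  - enrollment 9 (Quinn): course_id=5 -> matches History
So 1 of 9 rows is dropped.

SQL:
SELECT a.student, b.title AS course
FROM enrollments a
INNER JOIN courses b ON a.course_id = b.id

Result:
student | course        
--------+---------------
Chris   | Economics     
Beth    | History       
Tina    | Statistics    
Carol   | Economics     
Eve     | Linear Algebra
Fiona   | Economics     
Rosa    | Biology       
Quinn   | History       


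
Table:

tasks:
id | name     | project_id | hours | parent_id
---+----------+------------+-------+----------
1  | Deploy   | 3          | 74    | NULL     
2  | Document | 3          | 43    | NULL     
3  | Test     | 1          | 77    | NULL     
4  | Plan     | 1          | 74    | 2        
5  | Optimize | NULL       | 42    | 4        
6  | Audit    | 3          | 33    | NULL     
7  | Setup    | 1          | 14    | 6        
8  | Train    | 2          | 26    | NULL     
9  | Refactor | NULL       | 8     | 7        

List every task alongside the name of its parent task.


This is a self-join: tasks is joined to a second copy of itself, matching each row's parent_id to another row's id. Use LEFT JOIN so rows with parent_id=NULL are kept.
  - task 1 (Deploy): parent_id=NULL -> NULL
  - task 2 (Document): parent_id=NULL -> NULL
  - task 3 (Test): parent_id=NULL -> NULL
  - task 4 (Plan): parent_id=2 -> Document
  - task 5 (Optimize): parent_id=4 -> Plan
  - task 6 (Audit): parent_id=NULL -> NULL
  - task 7 (Setup): parent_id=6 -> Audit
  - task 8 (Train): parent_id=NULL -> NULL
  - task 9 (Refactor): parent_id=7 -> Setup

SQL:
SELECT a.name AS item, b.name AS parent
FROM tasks a
LEFT JOIN tasks b ON a.parent_id = b.id

Result:
item     | parent  
---------+---------
Deploy   | NULL    
Document | NULL    
Test     | NULL    
Plan     | Document
Optimize | Plan    
Audit    | NULL    
Setup    | Audit   
Train    | NULL    
Refactor | Setup   


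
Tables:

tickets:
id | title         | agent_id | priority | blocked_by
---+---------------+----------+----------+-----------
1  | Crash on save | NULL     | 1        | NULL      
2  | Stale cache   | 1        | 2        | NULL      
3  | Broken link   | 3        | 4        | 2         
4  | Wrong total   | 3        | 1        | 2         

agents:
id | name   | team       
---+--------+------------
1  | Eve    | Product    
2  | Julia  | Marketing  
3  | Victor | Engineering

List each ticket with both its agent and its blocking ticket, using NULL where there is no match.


Two LEFT JOINs from the same base table tickets: one to agents via agent_id, one to tickets itself via blocked_by. Both are LEFT so every ticket is preserved.
Match against agents:
  - ticket 1 (Crash on save): agent_id=NULL, no match -> kept with NULL
  - ticket 2 (Stale cache): agent_id=1 -> matches Eve
  - ticket 3 (Broken link): agent_id=3 -> matches Victor
  - ticket 4 (Wrong total): agent_id=3 -> matches Victor
Match against tickets (self):
  - ticket 1 (Crash on save): blocked_by=NULL -> NULL
  - ticket 2 (Stale cache): blocked_by=NULL -> NULL
  - ticket 3 (Broken link): blocked_by=2 -> Stale cache
  - ticket 4 (Wrong total): blocked_by=2 -> Stale cache

SQL:
SELECT a.title, b.name AS agent, c.title AS blocked_by
FROM tickets a
LEFT JOIN agents b ON a.agent_id = b.id
LEFT JOIN tickets c ON a.blocked_by = c.id

Result:
title         | agent  | blocked_by 
--------------+--------+------------
Crash on save | NULL   | NULL       
Stale cache   | Eve    | NULL       
Broken link   | Victor | Stale cache
Wrong total   | Victor | Stale cache


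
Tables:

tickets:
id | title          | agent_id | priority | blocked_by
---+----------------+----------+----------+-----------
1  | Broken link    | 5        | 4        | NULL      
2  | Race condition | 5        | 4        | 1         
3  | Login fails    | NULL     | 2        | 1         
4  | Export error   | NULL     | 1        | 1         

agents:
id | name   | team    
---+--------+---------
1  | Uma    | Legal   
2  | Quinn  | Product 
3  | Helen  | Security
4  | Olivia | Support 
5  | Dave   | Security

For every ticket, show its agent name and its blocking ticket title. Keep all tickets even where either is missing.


Two LEFT JOINs from the same base table tickets: one to agents via agent_id, one to tickets itself via blocked_by. Both are LEFT so every ticket is preserved.
Match against agents:
  - ticket 1 (Broken link): agent_id=5 -> matches Dave
  - ticket 2 (Race condition): agent_id=5 -> matches Dave
  - ticket 3 (Login fails): agent_id=NULL, no match -> kept with NULL
  - ticket 4 (Export error): agent_id=NULL, no match -> kept with NULL
Match against tickets (self):
  - ticket 1 (Broken link): blocked_by=NULL -> NULL
  - ticket 2 (Race condition): blocked_by=1 -> Broken link
  - ticket 3 (Login fails): blocked_by=1 -> Broken link
  - ticket 4 (Export error): blocked_by=1 -> Broken link

SQL:
SELECT a.title, b.name AS agent, c.title AS blocked_by
FROM tickets a
LEFT JOIN agents b ON a.agent_id = b.id
LEFT JOIN tickets c ON a.blocked_by = c.id

Result:
title          | agent | blocked_by 
---------------+-------+------------
Broken link    | Dave  | NULL       
Race condition | Dave  | Broken link
Login fails    | NULL  | Broken link
Export error   | NULL  | Broken link


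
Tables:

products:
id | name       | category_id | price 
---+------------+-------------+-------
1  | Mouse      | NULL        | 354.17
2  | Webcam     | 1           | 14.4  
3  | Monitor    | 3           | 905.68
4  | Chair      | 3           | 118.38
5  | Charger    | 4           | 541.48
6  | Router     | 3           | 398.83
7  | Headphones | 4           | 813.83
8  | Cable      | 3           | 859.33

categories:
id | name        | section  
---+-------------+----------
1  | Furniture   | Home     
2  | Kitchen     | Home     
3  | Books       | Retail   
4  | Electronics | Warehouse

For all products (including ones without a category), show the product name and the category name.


LEFT JOIN keeps every row from products (the left table); where category_id has no match in categories, the category columns become NULL. Walk through each product:
  - product 1 (Mouse): category_id=NULL, no match -> kept with NULL
  - product 2 (Webcam): category_id=1 -> matches Furniture
  - product 3 (Monitor): category_id=3 -> matches Books
  - product 4 (Chair): category_id=3 -> matches Books
  - product 5 (Charger): category_id=4 -> matches Electronics
  - product 6 (Router): category_id=3 -> matches Books
  - product 7 (Headphones): category_id=4 -> matches Electronics
  - product 8 (Cable): category_id=3 -> matches Books
All 8 rows appear; 1 has NULL category.

SQL:
SELECT a.name, b.name AS category
FROM products a
LEFT JOIN categories b ON a.category_id = b.id

Result:
name       | category   
-----------+------------
Mouse      | NULL       
Webcam     | Furniture  
Monitor    | Books      
Chair      | Books      
Charger    | Electronics
Router     | Books      
Headphones | Electronics
Cable      | Books      


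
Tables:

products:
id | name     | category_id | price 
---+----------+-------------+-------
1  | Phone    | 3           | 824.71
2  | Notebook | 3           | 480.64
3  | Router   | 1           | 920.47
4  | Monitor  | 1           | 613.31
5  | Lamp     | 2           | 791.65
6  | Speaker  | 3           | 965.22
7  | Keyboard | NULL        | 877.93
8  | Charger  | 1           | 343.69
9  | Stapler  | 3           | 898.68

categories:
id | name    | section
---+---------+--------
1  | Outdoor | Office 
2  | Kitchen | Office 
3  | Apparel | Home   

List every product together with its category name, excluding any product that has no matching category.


INNER JOIN keeps only products rows whose category_id matches an id in categories. Walk through each product:
  - product 1 (Phone): category_id=3 -> matches Apparel
  - product 2 (Notebook): category_id=3 -> matches Apparel
  - product 3 (Router): category_id=1 -> matches Outdoor
  - product 4 (Monitor): category_id=1 -> matches Outdoor
  - product 5 (Lamp): category_id=2 -> matches Kitchen
  - product 6 (Speaker): category_id=3 -> matches Apparel
  - product 7 (Keyboard): category_id=NULL, no match -> dropped
  - product 8 (Charger): category_id=1 -> matches Outdoor
  - product 9 (Stapler): category_id=3 -> matches Apparel
So 1 of 9 rows is dropped.

SQL:
SELECT a.name, b.name AS category
FROM products a
INNER JOIN categories b ON a.category_id = b.id

Result:
name     | category
---------+---------
Phone    | Apparel 
Notebook | Apparel 
Router   | Outdoor 
Monitor  | Outdoor 
Lamp     | Kitchen 
Speaker  | Apparel 
Charger  | Outdoor 
Stapler  | Apparel 


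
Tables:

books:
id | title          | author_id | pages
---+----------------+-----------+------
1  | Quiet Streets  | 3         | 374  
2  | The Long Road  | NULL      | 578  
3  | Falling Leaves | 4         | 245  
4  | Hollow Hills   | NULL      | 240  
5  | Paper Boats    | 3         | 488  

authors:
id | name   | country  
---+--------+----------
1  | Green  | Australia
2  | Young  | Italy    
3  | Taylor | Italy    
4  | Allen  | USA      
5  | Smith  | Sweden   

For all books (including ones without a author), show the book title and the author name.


LEFT JOIN keeps every row from books (the left table); where author_id has no match in authors, the author columns become NULL. Walk through each book:
  - book 1 (Quiet Streets): author_id=3 -> matches Taylor
  - book 2 (The Long Road): author_id=NULL, no match -> kept with NULL
  - book 3 (Falling Leaves): author_id=4 -> matches Allen
  - book 4 (Hollow Hills): author_id=NULL, no match -> kept with NULL
  - book 5 (Paper Boats): author_id=3 -> matches Taylor
All 5 rows appear; 2 have NULL author.

SQL:
SELECT a.title, b.name AS author
FROM books a
LEFT JOIN authors b ON a.author_id = b.id

Result:
title          | author
---------------+-------
Quiet Streets  | Taylor
The Long Road  | NULL  
Falling Leaves | Allen 
Hollow Hills   | NULL  
Paper Boats    | Taylor


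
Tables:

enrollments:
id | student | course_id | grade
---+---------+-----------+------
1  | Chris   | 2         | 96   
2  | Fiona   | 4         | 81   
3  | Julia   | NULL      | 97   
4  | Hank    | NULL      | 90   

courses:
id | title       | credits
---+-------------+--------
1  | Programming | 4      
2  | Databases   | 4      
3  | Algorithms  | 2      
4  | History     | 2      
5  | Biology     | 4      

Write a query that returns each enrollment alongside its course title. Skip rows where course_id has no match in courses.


INNER JOIN keeps only enrollments rows whose course_id matches an id in courses. Walk through each enrollment:
  - enrollment 1 (Chris): course_id=2 -> matches Databases
  - enrollment 2 (Fiona): course_id=4 -> matches History
  - enrollment 3 (Julia): course_id=NULL, no match -> dropped
  - enrollment 4 (Hank): course_id=NULL, no match -> dropped
So 2 of 4 rows are dropped.

SQL:
SELECT a.student, b.title AS course
FROM enrollments a
INNER JOIN courses b ON a.course_id = b.id

Result:
student | course   
--------+----------
Chris   | Databases
Fiona   | History  


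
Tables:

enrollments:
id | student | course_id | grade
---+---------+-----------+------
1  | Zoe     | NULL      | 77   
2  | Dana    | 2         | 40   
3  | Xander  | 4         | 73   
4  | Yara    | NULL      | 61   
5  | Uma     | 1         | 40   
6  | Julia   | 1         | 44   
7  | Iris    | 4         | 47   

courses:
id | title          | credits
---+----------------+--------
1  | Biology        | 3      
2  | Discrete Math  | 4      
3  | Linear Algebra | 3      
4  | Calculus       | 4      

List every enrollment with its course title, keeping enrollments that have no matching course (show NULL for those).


LEFT JOIN keeps every row from enrollments (the left table); where course_id has no match in courses, the course columns become NULL. Walk through each enrollment:
  - enrollment 1 (Zoe): course_id=NULL, no match -> kept with NULL
  - enrollment 2 (Dana): course_id=2 -> matches Discrete Math
  - enrollment 3 (Xander): course_id=4 -> matches Calculus
  - enrollment 4 (Yara): course_id=NULL, no match -> kept with NULL
  - enrollment 5 (Uma): course_id=1 -> matches Biology
  - enrollment 6 (Julia): course_id=1 -> matches Biology
  - enrollment 7 (Iris): course_id=4 -> matches Calculus
All 7 rows appear; 2 have NULL course.

SQL:
SELECT a.student, b.title AS course
FROM enrollments a
LEFT JOIN courses b ON a.course_id = b.id

Result:
student | course       
--------+--------------
Zoe     | NULL         
Dana    | Discrete Math
Xander  | Calculus     
Yara    | NULL         
Uma     | Biology      
Julia   | Biology      
Iris    | Calculus     


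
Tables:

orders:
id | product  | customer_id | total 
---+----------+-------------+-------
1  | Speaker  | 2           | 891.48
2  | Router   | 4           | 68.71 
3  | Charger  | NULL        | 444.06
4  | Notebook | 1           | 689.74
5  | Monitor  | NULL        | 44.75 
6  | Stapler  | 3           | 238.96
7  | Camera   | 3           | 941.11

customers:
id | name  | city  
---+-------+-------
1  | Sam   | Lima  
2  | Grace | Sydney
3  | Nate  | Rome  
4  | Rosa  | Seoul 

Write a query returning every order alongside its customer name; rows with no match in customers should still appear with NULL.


LEFT JOIN keeps every row from orders (the left table); where customer_id has no match in customers, the customer columns become NULL. Walk through each order:
  - order 1 (Speaker): customer_id=2 -> matches Grace
  - order 2 (Router): customer_id=4 -> matches Rosa
  - order 3 (Charger): customer_id=NULL, no match -> kept with NULL
  - order 4 (Notebook): customer_id=1 -> matches Sam
  - order 5 (Monitor): customer_id=NULL, no match -> kept with NULL
  - order 6 (Stapler): customer_id=3 -> matches Nate
  - order 7 (Camera): customer_id=3 -> matches Nate
All 7 rows appear; 2 have NULL customer.

SQL:
SELECT a.product, b.name AS customer
FROM orders a
LEFT JOIN customers b ON a.customer_id = b.id

Result:
product  | customer
---------+---------
Speaker  | Grace   
Router   | Rosa    
Charger  | NULL    
Notebook | Sam     
Monitor  | NULL    
Stapler  | Nate    
Camera   | Nate    


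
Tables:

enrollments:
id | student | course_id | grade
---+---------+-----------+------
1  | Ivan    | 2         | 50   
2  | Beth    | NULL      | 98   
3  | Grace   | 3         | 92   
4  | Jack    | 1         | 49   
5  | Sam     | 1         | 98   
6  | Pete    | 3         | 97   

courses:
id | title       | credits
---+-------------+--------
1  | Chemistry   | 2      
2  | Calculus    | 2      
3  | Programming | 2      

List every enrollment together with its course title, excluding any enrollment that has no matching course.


INNER JOIN keeps only enrollments rows whose course_id matches an id in courses. Walk through each enrollment:
  - enrollment 1 (Ivan): course_id=2 -> matches Calculus
  - enrollment 2 (Beth): course_id=NULL, no match -> dropped
  - enrollment 3 (Grace): course_id=3 -> matches Programming
  - enrollment 4 (Jack): course_id=1 -> matches Chemistry
  - enrollment 5 (Sam): course_id=1 -> matches Chemistry
  - enrollment 6 (Pete): course_id=3 -> matches Programming
So 1 of 6 rows is dropped.

SQL:
SELECT a.student, b.title AS course
FROM enrollments a
INNER JOIN courses b ON a.course_id = b.id

Result:
student | course     
--------+------------
Ivan    | Calculus   
Grace   | Programming
Jack    | Chemistry  
Sam     | Chemistry  
Pete    | Programming


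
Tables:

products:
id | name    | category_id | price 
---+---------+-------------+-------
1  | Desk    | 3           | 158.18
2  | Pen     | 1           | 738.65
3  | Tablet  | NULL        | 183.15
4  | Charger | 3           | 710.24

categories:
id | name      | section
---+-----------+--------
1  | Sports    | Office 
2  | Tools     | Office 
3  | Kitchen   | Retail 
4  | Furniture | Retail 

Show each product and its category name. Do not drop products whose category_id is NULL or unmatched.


LEFT JOIN keeps every row from products (the left table); where category_id has no match in categories, the category columns become NULL. Walk through each product:
  - product 1 (Desk): category_id=3 -> matches Kitchen
  - product 2 (Pen): category_id=1 -> matches Sports
  - product 3 (Tablet): category_id=NULL, no match -> kept with NULL
  - product 4 (Charger): category_id=3 -> matches Kitchen
All 4 rows appear; 1 has NULL category.

SQL:
SELECT a.name, b.name AS category
FROM products a
LEFT JOIN categories b ON a.category_id = b.id

Result:
name    | category
--------+---------
Desk    | Kitchen 
Pen     | Sports  
Tablet  | NULL    
Charger | Kitchen 


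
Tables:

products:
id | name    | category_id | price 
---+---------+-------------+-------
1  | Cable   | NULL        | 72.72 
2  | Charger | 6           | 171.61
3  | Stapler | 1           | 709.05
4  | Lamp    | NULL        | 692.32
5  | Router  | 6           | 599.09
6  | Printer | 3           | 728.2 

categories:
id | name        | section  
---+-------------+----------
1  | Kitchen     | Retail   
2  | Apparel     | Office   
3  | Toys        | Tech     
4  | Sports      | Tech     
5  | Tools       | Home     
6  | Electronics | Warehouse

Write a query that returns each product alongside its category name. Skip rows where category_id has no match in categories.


INNER JOIN keeps only products rows whose category_id matches an id in categories. Walk through each product:
  - product 1 (Cable): category_id=NULL, no match -> dropped
  - product 2 (Charger): category_id=6 -> matches Electronics
  - product 3 (Stapler): category_id=1 -> matches Kitchen
  - product 4 (Lamp): category_id=NULL, no match -> dropped
  - product 5 (Router): category_id=6 -> matches Electronics
  - product 6 (Printer): category_id=3 -> matches Toys
So 2 of 6 rows are dropped.

SQL:
SELECT a.name, b.name AS category
FROM products a
INNER JOIN categories b ON a.category_id = b.id

Result:
name    | category   
--------+------------
Charger | Electronics
Stapler | Kitchen    
Router  | Electronics
Printer | Toys       


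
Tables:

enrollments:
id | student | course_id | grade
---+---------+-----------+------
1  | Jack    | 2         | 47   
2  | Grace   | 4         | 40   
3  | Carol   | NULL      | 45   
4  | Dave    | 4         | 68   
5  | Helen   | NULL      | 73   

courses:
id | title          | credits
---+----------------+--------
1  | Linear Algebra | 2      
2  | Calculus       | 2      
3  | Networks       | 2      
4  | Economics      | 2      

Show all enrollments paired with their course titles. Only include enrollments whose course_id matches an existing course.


INNER JOIN keeps only enrollments rows whose course_id matches an id in courses. Walk through each enrollment:
  - enrollment 1 (Jack): course_id=2 -> matches Calculus
  - enrollment 2 (Grace): course_id=4 -> matches Economics
  - enrollment 3 (Carol): course_id=NULL, no match -> dropped
  - enrollment 4 (Dave): course_id=4 -> matches Economics
  - enrollment 5 (Helen): course_id=NULL, no match -> dropped
So 2 of 5 rows are dropped.

SQL:
SELECT a.student, b.title AS course
FROM enrollments a
INNER JOIN courses b ON a.course_id = b.id

Result:
student | course   
--------+----------
Jack    | Calculus 
Grace   | Economics
Dave    | Economics


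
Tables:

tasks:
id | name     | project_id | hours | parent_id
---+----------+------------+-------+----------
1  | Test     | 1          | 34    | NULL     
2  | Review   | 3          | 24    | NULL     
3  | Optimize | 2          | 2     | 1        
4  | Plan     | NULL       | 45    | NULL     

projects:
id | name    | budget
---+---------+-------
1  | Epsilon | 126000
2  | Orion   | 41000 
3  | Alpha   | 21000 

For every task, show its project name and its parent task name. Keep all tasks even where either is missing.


Two LEFT JOINs from the same base table tasks: one to projects via project_id, one to tasks itself via parent_id. Both are LEFT so every task is preserved.
Match against projects:
  - task 1 (Test): project_id=1 -> matches Epsilon
  - task 2 (Review): project_id=3 -> matches Alpha
  - task 3 (Optimize): project_id=2 -> matches Orion
  - task 4 (Plan): project_id=NULL, no match -> kept with NULL
Match against tasks (self):
  - task 1 (Test): parent_id=NULL -> NULL
  - task 2 (Review): parent_id=NULL -> NULL
  - task 3 (Optimize): parent_id=1 -> Test
  - task 4 (Plan): parent_id=NULL -> NULL

SQL:
SELECT a.name, b.name AS project, c.name AS parent
FROM tasks a
LEFT JOIN projects b ON a.project_id = b.id
LEFT JOIN tasks c ON a.parent_id = c.id

Result:
name     | project | parent
---------+---------+-------
Test     | Epsilon | NULL  
Review   | Alpha   | NULL  
Optimize | Orion   | Test  
Plan     | NULL    | NULL  


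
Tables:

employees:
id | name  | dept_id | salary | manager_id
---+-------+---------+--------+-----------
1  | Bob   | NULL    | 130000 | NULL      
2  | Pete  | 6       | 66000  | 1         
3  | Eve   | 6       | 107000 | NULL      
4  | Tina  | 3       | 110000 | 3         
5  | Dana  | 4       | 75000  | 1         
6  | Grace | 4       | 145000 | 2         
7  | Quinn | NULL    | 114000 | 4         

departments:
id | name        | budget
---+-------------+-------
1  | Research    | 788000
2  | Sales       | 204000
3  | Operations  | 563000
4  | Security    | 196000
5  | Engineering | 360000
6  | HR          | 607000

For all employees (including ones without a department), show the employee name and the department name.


LEFT JOIN keeps every row from employees (the left table); where dept_id has no match in departments, the department columns become NULL. Walk through each employee:
  - employee 1 (Bob): dept_id=NULL, no match -> kept with NULL
  - employee 2 (Pete): dept_id=6 -> matches HR
  - employee 3 (Eve): dept_id=6 -> matches HR
  - employee 4 (Tina): dept_id=3 -> matches Operations
  - employee 5 (Dana): dept_id=4 -> matches Security
  - employee 6 (Grace): dept_id=4 -> matches Security
  - employee 7 (Quinn): dept_id=NULL, no match -> kept with NULL
All 7 rows appear; 2 have NULL department.

SQL:
SELECT a.name, b.name AS department
FROM employees a
LEFT JOIN departments b ON a.dept_id = b.id

Result:
name  | department
------+-----------
Bob   | NULL      
Pete  | HR        
Eve   | HR        
Tina  | Operations
Dana  | Security  
Grace | Security  
Quinn | NULL      


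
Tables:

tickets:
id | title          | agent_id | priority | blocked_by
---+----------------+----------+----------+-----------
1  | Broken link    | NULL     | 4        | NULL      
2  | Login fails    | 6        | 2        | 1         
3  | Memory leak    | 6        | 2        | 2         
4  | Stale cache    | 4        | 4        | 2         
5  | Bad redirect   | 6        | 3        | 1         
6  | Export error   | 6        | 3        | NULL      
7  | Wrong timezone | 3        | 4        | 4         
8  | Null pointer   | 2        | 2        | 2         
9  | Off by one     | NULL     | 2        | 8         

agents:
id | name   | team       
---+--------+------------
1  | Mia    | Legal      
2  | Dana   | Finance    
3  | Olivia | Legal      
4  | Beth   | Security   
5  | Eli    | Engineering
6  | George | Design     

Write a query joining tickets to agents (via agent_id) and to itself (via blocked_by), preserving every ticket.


Two LEFT JOINs from the same base table tickets: one to agents via agent_id, one to tickets itself via blocked_by. Both are LEFT so every ticket is preserved.
Match against agents:
  - ticket 1 (Broken link): agent_id=NULL, no match -> kept with NULL
  - ticket 2 (Login fails): agent_id=6 -> matches George
  - ticket 3 (Memory leak): agent_id=6 -> matches George
  - ticket 4 (Stale cache): agent_id=4 -> matches Beth
  - ticket 5 (Bad redirect): agent_id=6 -> matches George
  - ticket 6 (Export error): agent_id=6 -> matches George
  - ticket 7 (Wrong timezone): agent_id=3 -> matches Olivia
  - ticket 8 (Null pointer): agent_id=2 -> matches Dana
  - ticket 9 (Off by one): agent_id=NULL, no match -> kept with NULL
Match against tickets (self):
  - ticket 1 (Broken link): blocked_by=NULL -> NULL
  - ticket 2 (Login fails): blocked_by=1 -> Broken link
  - ticket 3 (Memory leak): blocked_by=2 -> Login fails
  - ticket 4 (Stale cache): blocked_by=2 -> Login fails
  - ticket 5 (Bad redirect): blocked_by=1 -> Broken link
  - ticket 6 (Export error): blocked_by=NULL -> NULL
  - ticket 7 (Wrong timezone): blocked_by=4 -> Stale cache
  - ticket 8 (Null pointer): blocked_by=2 -> Login fails
  - ticket 9 (Off by one): blocked_by=8 -> Null pointer

SQL:
SELECT a.title, b.name AS agent, c.title AS blocked_by
FROM tickets a
LEFT JOIN agents b ON a.agent_id = b.id
LEFT JOIN tickets c ON a.blocked_by = c.id

Result:
title          | agent  | blocked_by  
---------------+--------+-------------
Broken link    | NULL   | NULL        
Login fails    | George | Broken link 
Memory leak    | George | Login fails 
Stale cache    | Beth   | Login fails 
Bad redirect   | George | Broken link 
Export error   | George | NULL        
Wrong timezone | Olivia | Stale cache 
Null pointer   | Dana   | Login fails 
Off by one     | NULL   | Null pointer


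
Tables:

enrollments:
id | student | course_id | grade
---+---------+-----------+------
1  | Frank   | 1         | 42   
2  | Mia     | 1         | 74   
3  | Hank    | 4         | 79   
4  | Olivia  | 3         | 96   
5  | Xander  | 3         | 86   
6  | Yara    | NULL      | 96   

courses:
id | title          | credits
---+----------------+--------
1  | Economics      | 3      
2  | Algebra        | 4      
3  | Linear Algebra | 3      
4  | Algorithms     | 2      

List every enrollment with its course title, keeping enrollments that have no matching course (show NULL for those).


LEFT JOIN keeps every row from enrollments (the left table); where course_id has no match in courses, the course columns become NULL. Walk through each enrollment:
  - enrollment 1 (Frank): course_id=1 -> matches Economics
  - enrollment 2 (Mia): course_id=1 -> matches Economics
  - enrollment 3 (Hank): course_id=4 -> matches Algorithms
  - enrollment 4 (Olivia): course_id=3 -> matches Linear Algebra
  - enrollment 5 (Xander): course_id=3 -> matches Linear Algebra
  - enrollment 6 (Yara): course_id=NULL, no match -> kept with NULL
All 6 rows appear; 1 has NULL course.

SQL:
SELECT a.student, b.title AS course
FROM enrollments a
LEFT JOIN courses b ON a.course_id = b.id

Result:
student | course        
--------+---------------
Frank   | Economics     
Mia     | Economics     
Hank    | Algorithms    
Olivia  | Linear Algebra
Xander  | Linear Algebra
Yara    | NULL          


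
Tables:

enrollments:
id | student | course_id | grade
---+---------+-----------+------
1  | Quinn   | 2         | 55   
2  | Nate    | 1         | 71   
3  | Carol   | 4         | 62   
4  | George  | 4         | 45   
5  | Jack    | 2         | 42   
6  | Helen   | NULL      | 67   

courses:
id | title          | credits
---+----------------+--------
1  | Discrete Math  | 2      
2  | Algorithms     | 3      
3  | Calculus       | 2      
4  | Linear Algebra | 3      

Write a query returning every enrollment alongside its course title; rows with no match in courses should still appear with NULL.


LEFT JOIN keeps every row from enrollments (the left table); where course_id has no match in courses, the course columns become NULL. Walk through each enrollment:
  - enrollment 1 (Quinn): course_id=2 -> matches Algorithms
  - enrollment 2 (Nate): course_id=1 -> matches Discrete Math
  - enrollment 3 (Carol): course_id=4 -> matches Linear Algebra
  - enrollment 4 (George): course_id=4 -> matches Linear Algebra
  - enrollment 5 (Jack): course_id=2 -> matches Algorithms
  - enrollment 6 (Helen): course_id=NULL, no match -> kept with NULL
All 6 rows appear; 1 has NULL course.

SQL:
SELECT a.student, b.title AS course
FROM enrollments a
LEFT JOIN courses b ON a.course_id = b.id

Result:
student | course        
--------+---------------
Quinn   | Algorithms    
Nate    | Discrete Math 
Carol   | Linear Algebra
George  | Linear Algebra
Jack    | Algorithms    
Helen   | NULL          
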